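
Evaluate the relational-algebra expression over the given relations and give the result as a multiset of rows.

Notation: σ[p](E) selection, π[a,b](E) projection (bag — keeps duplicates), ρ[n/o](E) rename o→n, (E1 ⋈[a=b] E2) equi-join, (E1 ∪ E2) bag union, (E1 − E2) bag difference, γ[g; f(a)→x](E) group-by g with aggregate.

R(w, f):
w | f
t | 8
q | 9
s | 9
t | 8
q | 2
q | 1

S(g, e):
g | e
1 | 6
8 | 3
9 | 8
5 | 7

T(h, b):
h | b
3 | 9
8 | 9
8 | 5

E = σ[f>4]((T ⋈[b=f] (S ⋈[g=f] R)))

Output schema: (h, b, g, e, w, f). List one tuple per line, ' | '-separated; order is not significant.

Row counts bottom-up:
  T → 3
  S → 4
  R → 6
  (S ⋈[g=f] R) → 5
  (T ⋈[b=f] (S ⋈[g=f] R)) → 4
  σ[f>4]((T ⋈[b=f] (S ⋈[g=f] R))) → 4

== RESULT ==
h | b | g | e | w | f
3 | 9 | 9 | 8 | q | 9
3 | 9 | 9 | 8 | s | 9
8 | 9 | 9 | 8 | q | 9
8 | 9 | 9 | 8 | s | 9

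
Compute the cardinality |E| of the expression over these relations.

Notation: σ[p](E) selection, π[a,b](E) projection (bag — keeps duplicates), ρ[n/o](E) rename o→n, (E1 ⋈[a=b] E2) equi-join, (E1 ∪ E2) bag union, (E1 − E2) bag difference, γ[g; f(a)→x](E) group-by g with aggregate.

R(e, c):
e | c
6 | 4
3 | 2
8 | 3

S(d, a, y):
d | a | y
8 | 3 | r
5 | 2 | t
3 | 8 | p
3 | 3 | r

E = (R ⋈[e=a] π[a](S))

Row counts bottom-up:
  R → 3
  S → 4
  π[a](S) → 4
  (R ⋈[e=a] π[a](S)) → 3

|E| = 3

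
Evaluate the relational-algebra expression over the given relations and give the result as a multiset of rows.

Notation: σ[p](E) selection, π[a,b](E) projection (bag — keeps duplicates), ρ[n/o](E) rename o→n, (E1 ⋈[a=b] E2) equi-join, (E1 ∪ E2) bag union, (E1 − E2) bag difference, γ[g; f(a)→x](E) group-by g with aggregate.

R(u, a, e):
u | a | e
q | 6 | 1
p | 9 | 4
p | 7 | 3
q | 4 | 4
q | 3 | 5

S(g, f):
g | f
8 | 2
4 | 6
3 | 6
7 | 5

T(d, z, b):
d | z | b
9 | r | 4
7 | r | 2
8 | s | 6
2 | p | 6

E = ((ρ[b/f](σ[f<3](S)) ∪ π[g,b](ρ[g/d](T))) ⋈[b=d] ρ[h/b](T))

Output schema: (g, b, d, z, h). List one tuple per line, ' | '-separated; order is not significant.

Per-node cardinality:
  S → 4
  σ[f<3](S) → 1
  ρ[b/f](σ[f<3](S)) → 1
  T → 4
  ρ[g/d](T) → 4
  π[g,b](ρ[g/d](T)) → 4
  (ρ[b/f](σ[f<3](S)) ∪ π[g,b](ρ[g/d](T))) → 5
  T → 4
  ρ[h/b](T) → 4
  ((ρ[b/f](σ[f<3](S)) ∪ π[g,b](ρ[g/d](T))) ⋈[b=d] ρ[h/b](T)) → 2

== RESULT ==
g | b | d | z | h
7 | 2 | 2 | p | 6
8 | 2 | 2 | p | 6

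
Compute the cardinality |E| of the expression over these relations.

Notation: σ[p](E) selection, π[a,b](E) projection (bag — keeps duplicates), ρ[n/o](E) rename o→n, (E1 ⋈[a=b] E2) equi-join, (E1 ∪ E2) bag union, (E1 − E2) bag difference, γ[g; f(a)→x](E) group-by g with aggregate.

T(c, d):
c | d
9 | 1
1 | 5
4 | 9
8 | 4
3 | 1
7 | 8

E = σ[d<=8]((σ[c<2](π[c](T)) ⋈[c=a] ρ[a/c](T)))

Row counts bottom-up:
  T → 6
  π[c](T) → 6
  σ[c<2](π[c](T)) → 1
  T → 6
  ρ[a/c](T) → 6
  (σ[c<2](π[c](T)) ⋈[c=a] ρ[a/c](T)) → 1
  σ[d<=8]((σ[c<2](π[c](T)) ⋈[c=a] ρ[a/c](T))) → 1

|E| = 1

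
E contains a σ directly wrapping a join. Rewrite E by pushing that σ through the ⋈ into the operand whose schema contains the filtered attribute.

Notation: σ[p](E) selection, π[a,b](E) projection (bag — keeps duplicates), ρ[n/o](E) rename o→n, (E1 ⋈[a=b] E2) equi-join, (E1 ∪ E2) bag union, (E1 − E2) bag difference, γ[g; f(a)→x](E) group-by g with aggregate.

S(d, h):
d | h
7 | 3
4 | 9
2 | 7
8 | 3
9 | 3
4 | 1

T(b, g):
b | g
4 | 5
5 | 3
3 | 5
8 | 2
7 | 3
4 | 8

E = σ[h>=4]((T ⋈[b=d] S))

σ filters on h, owned by the right side.
E' = (T ⋈[b=d] σ[h>=4](S))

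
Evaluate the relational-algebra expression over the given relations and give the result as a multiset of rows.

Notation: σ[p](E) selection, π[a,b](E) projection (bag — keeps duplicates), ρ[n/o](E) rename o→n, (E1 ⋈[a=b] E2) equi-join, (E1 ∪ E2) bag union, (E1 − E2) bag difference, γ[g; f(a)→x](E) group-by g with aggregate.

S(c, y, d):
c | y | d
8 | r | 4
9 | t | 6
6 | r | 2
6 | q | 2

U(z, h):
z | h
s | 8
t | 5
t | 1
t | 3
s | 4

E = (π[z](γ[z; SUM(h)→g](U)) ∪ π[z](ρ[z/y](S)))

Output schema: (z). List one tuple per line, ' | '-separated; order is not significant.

Stepwise |·|:
  U → 5
  γ[z; SUM(h)→g](U) → 2
  π[z](γ[z; SUM(h)→g](U)) → 2
  S → 4
  ρ[z/y](S) → 4
  π[z](ρ[z/y](S)) → 4
  (π[z](γ[z; SUM(h)→g](U)) ∪ π[z](ρ[z/y](S))) → 6

== RESULT ==
z
q
r
r
s
t
t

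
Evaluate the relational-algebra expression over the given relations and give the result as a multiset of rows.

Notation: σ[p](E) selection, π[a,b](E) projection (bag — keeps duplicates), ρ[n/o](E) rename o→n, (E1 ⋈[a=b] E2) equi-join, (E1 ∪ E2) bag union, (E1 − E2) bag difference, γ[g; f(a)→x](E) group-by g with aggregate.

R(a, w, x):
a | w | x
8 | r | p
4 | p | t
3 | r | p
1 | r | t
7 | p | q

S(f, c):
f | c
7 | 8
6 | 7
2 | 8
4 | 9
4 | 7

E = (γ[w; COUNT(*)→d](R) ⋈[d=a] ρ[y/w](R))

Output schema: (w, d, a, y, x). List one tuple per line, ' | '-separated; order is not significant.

Subexpression sizes:
  R → 5
  γ[w; COUNT(*)→d](R) → 2
  R → 5
  ρ[y/w](R) → 5
  (γ[w; COUNT(*)→d](R) ⋈[d=a] ρ[y/w](R)) → 1

== RESULT ==
w | d | a | y | x
r | 3 | 3 | r | p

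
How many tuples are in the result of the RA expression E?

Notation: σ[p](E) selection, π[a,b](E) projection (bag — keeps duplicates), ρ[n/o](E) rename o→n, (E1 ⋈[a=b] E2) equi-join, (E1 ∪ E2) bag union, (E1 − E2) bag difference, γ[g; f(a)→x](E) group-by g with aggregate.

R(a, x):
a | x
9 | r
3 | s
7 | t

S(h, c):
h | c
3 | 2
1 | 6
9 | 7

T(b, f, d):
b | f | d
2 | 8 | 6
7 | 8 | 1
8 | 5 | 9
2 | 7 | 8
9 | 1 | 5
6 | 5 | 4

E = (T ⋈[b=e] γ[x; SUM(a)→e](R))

Row counts bottom-up:
  T → 6
  R → 3
  γ[x; SUM(a)→e](R) → 3
  (T ⋈[b=e] γ[x; SUM(a)→e](R)) → 2

|E| = 2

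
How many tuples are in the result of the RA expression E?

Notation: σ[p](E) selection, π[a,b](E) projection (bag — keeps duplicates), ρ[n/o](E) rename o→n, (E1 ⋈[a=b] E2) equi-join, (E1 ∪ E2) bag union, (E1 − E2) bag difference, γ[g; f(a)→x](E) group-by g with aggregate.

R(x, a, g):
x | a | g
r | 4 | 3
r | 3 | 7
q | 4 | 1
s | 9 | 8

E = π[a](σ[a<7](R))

Stepwise |·|:
  R → 4
  σ[a<7](R) → 3
  π[a](σ[a<7](R)) → 3

|E| = 3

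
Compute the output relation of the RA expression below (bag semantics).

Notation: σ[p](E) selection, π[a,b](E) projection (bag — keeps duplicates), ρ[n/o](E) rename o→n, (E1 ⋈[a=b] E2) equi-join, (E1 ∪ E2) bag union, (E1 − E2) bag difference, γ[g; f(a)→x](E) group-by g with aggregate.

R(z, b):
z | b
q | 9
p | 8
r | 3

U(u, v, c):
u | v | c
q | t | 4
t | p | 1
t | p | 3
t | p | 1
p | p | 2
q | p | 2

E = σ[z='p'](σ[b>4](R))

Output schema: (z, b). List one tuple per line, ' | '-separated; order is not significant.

Per-node cardinality:
  R → 3
  σ[b>4](R) → 2
  σ[z='p'](σ[b>4](R)) → 1

== RESULT ==
z | b
p | 8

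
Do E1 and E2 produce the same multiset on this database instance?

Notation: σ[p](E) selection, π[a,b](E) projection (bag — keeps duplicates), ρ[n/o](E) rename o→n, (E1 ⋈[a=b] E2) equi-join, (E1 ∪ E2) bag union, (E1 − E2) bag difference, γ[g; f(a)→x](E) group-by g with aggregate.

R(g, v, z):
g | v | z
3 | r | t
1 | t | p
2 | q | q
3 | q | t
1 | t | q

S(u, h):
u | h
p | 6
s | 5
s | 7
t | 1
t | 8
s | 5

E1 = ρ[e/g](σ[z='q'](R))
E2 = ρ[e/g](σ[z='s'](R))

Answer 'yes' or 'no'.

E1 row counts bottom-up:
  R → 5
  σ[z='q'](R) → 2
  ρ[e/g](σ[z='q'](R)) → 2
E2 row counts bottom-up:
  R → 5
  σ[z='s'](R) → 0
  ρ[e/g](σ[z='s'](R)) → 0

E1 result:
e | v | z
1 | t | q
2 | q | q
E2 result:
e | v | z
(0 rows)
Witness: (2, 'q', 'q') appears 1× in E1 but 0× in E2.

no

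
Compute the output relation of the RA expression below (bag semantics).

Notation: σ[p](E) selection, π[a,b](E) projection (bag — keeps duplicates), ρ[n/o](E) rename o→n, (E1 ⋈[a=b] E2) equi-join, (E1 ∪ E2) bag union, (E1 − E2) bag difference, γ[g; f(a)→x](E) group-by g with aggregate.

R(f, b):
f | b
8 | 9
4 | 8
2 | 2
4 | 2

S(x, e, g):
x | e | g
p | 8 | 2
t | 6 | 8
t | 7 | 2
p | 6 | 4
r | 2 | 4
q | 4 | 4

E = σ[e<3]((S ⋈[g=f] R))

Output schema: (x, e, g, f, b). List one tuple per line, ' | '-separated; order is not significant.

Stepwise |·|:
  S → 6
  R → 4
  (S ⋈[g=f] R) → 9
  σ[e<3]((S ⋈[g=f] R)) → 2

== RESULT ==
x | e | g | f | b
r | 2 | 4 | 4 | 2
r | 2 | 4 | 4 | 8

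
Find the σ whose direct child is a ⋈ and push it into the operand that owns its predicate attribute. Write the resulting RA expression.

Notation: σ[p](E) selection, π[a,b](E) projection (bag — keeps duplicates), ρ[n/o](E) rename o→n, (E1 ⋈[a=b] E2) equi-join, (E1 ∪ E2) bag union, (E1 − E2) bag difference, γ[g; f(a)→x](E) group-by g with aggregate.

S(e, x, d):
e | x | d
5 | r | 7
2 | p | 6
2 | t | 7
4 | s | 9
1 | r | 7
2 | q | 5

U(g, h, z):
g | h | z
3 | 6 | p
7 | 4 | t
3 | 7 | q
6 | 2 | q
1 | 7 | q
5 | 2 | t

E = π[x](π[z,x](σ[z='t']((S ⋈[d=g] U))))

σ filters on z, owned by the right side.
E' = π[x](π[z,x]((S ⋈[d=g] σ[z='t'](U))))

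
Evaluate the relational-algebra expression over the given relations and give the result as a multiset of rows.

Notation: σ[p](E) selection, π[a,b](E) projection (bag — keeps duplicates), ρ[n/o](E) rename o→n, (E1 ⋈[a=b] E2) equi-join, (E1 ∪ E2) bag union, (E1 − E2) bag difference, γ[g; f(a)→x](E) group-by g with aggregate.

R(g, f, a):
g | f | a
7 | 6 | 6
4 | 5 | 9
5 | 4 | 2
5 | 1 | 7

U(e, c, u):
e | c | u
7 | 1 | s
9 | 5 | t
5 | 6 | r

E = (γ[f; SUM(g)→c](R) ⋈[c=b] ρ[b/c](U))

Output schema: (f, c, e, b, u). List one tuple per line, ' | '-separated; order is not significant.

Row counts bottom-up:
  R → 4
  γ[f; SUM(g)→c](R) → 4
  U → 3
  ρ[b/c](U) → 3
  (γ[f; SUM(g)→c](R) ⋈[c=b] ρ[b/c](U)) → 2

== RESULT ==
f | c | e | b | u
1 | 5 | 9 | 5 | t
4 | 5 | 9 | 5 | t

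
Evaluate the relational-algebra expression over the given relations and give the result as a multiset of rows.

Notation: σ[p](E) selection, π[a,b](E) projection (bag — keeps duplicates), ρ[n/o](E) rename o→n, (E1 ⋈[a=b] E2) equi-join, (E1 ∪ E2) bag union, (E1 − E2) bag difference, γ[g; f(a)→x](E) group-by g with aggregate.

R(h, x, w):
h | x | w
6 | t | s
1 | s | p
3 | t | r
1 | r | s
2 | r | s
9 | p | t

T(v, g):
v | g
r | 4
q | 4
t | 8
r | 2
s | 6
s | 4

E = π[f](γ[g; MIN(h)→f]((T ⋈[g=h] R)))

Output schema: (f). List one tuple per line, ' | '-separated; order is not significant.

Row counts bottom-up:
  T → 6
  R → 6
  (T ⋈[g=h] R) → 2
  γ[g; MIN(h)→f]((T ⋈[g=h] R)) → 2
  π[f](γ[g; MIN(h)→f]((T ⋈[g=h] R))) → 2

== RESULT ==
f
2
6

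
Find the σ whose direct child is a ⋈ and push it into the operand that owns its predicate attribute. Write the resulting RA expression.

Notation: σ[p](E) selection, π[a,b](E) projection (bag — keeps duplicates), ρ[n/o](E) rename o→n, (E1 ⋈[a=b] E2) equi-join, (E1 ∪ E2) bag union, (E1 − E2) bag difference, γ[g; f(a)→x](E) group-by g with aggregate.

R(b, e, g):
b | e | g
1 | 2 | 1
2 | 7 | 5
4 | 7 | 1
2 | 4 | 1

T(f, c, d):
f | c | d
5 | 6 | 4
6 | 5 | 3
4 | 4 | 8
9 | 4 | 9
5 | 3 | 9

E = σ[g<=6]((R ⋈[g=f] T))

σ filters on g, owned by the left side.
E' = (σ[g<=6](R) ⋈[g=f] T)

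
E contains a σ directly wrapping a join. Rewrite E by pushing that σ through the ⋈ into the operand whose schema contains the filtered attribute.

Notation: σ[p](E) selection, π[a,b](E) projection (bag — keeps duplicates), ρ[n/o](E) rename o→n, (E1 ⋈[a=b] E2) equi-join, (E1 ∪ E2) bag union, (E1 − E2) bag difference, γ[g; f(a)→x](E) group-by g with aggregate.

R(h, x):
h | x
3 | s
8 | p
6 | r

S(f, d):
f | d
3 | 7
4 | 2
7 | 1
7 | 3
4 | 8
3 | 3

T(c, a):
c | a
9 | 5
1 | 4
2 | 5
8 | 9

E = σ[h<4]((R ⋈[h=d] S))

σ filters on h, owned by the left side.
E' = (σ[h<4](R) ⋈[h=d] S)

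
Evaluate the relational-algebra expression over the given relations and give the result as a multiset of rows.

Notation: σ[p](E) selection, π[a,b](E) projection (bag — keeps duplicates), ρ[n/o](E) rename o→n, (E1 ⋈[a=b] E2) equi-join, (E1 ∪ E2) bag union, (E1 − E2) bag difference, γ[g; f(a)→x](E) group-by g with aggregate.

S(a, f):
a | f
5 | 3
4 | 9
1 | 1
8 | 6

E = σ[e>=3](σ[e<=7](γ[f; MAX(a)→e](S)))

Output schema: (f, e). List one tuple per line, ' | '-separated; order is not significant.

Stepwise |·|:
  S → 4
  γ[f; MAX(a)→e](S) → 4
  σ[e<=7](γ[f; MAX(a)→e](S)) → 3
  σ[e>=3](σ[e<=7](γ[f; MAX(a)→e](S))) → 2

== RESULT ==
f | e
3 | 5
9 | 4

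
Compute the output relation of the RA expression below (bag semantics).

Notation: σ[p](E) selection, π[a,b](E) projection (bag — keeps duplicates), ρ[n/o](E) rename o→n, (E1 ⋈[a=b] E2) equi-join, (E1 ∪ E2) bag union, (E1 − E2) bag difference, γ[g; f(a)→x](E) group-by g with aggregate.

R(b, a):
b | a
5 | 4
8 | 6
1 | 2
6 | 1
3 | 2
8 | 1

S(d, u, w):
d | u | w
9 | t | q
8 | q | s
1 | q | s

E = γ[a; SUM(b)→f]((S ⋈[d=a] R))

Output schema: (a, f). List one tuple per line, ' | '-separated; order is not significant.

Stepwise |·|:
  S → 3
  R → 6
  (S ⋈[d=a] R) → 2
  γ[a; SUM(b)→f]((S ⋈[d=a] R)) → 1

== RESULT ==
a | f
1 | 14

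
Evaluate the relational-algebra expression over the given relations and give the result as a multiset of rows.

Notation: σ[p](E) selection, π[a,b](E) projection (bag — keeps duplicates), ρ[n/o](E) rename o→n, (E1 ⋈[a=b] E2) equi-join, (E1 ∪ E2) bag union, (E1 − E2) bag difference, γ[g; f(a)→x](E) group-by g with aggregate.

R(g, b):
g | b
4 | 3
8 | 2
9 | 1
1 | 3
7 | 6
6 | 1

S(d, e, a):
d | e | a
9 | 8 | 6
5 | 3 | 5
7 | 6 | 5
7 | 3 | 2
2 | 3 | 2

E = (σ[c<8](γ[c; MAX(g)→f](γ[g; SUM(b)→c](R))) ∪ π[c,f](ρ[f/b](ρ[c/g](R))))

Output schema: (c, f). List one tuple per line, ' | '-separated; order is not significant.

Row counts bottom-up:
  R → 6
  γ[g; SUM(b)→c](R) → 6
  γ[c; MAX(g)→f](γ[g; SUM(b)→c](R)) → 4
  σ[c<8](γ[c; MAX(g)→f](γ[g; SUM(b)→c](R))) → 4
  R → 6
  ρ[c/g](R) → 6
  ρ[f/b](ρ[c/g](R)) → 6
  π[c,f](ρ[f/b](ρ[c/g](R))) → 6
  (σ[c<8](γ[c; MAX(g)→f](γ[g; SUM(b)→c](R))) ∪ π[c,f](ρ[f/b](ρ[c/g](R)))) → 10

== RESULT ==
c | f
1 | 3
1 | 9
2 | 8
3 | 4
4 | 3
6 | 1
6 | 7
7 | 6
8 | 2
9 | 1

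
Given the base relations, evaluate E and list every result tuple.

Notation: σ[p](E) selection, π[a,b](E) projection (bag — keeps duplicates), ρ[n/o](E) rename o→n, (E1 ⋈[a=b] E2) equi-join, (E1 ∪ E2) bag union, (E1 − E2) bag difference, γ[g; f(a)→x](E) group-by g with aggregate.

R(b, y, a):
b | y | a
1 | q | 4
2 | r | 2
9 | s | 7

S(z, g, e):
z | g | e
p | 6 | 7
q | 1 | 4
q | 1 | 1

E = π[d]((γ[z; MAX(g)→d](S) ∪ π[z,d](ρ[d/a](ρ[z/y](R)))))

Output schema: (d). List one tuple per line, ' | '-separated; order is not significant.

Per-node cardinality:
  S → 3
  γ[z; MAX(g)→d](S) → 2
  R → 3
  ρ[z/y](R) → 3
  ρ[d/a](ρ[z/y](R)) → 3
  π[z,d](ρ[d/a](ρ[z/y](R))) → 3
  (γ[z; MAX(g)→d](S) ∪ π[z,d](ρ[d/a](ρ[z/y](R)))) → 5
  π[d]((γ[z; MAX(g)→d](S) ∪ π[z,d](ρ[d/a](ρ[z/y](R))))) → 5

== RESULT ==
d
1
2
4
6
7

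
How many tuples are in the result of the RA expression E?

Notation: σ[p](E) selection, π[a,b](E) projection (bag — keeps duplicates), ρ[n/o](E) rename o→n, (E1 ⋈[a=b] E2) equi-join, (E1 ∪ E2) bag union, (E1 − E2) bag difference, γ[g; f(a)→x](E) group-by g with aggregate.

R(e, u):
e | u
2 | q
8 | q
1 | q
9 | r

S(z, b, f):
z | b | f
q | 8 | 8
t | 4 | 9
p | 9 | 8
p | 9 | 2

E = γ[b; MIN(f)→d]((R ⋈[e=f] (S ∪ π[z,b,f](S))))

Subexpression sizes:
  R → 4
  S → 4
  S → 4
  π[z,b,f](S) → 4
  (S ∪ π[z,b,f](S)) → 8
  (R ⋈[e=f] (S ∪ π[z,b,f](S))) → 8
  γ[b; MIN(f)→d]((R ⋈[e=f] (S ∪ π[z,b,f](S)))) → 3

|E| = 3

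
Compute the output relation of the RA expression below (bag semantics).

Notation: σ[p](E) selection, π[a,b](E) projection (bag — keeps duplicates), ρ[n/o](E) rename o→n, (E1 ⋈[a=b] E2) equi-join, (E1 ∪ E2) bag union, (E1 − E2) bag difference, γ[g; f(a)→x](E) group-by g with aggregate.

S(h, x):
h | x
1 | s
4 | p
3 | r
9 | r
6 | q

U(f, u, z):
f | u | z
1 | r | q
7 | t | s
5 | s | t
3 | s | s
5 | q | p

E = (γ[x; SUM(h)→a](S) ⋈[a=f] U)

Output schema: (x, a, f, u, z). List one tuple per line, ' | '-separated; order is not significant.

Row counts bottom-up:
  S → 5
  γ[x; SUM(h)→a](S) → 4
  U → 5
  (γ[x; SUM(h)→a](S) ⋈[a=f] U) → 1

== RESULT ==
x | a | f | u | z
s | 1 | 1 | r | q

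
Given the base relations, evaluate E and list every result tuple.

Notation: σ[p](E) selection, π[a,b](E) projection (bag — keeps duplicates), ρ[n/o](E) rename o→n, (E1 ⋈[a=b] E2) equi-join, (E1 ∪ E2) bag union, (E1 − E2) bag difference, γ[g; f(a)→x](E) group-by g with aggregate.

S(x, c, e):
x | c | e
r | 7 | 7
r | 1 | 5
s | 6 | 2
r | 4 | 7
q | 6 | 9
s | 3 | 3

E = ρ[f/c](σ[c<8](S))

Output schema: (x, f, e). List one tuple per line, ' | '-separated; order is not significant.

Row counts bottom-up:
  S → 6
  σ[c<8](S) → 6
  ρ[f/c](σ[c<8](S)) → 6

== RESULT ==
x | f | e
q | 6 | 9
r | 1 | 5
r | 4 | 7
r | 7 | 7
s | 3 | 3
s | 6 | 2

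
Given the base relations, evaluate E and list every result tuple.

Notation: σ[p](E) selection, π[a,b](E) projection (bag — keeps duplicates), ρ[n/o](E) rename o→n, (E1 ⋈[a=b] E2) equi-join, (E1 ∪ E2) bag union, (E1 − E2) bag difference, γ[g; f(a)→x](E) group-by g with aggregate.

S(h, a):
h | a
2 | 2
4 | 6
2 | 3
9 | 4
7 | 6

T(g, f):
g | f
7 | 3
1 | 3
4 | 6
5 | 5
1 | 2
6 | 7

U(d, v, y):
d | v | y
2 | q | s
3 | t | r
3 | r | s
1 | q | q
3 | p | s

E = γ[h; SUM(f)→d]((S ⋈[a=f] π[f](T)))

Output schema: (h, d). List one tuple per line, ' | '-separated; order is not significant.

Per-node cardinality:
  S → 5
  T → 6
  π[f](T) → 6
  (S ⋈[a=f] π[f](T)) → 5
  γ[h; SUM(f)→d]((S ⋈[a=f] π[f](T))) → 3

== RESULT ==
h | d
2 | 8
4 | 6
7 | 6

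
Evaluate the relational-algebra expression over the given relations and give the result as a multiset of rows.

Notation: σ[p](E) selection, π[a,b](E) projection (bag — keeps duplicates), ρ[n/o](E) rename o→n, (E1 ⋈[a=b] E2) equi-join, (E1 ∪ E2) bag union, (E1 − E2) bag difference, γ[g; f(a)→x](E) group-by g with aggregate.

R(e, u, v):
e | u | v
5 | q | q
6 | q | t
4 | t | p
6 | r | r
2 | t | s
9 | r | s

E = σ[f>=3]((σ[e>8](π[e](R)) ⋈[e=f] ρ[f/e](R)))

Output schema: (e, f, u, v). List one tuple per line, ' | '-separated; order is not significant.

Row counts bottom-up:
  R → 6
  π[e](R) → 6
  σ[e>8](π[e](R)) → 1
  R → 6
  ρ[f/e](R) → 6
  (σ[e>8](π[e](R)) ⋈[e=f] ρ[f/e](R)) → 1
  σ[f>=3]((σ[e>8](π[e](R)) ⋈[e=f] ρ[f/e](R))) → 1

== RESULT ==
e | f | u | v
9 | 9 | r | s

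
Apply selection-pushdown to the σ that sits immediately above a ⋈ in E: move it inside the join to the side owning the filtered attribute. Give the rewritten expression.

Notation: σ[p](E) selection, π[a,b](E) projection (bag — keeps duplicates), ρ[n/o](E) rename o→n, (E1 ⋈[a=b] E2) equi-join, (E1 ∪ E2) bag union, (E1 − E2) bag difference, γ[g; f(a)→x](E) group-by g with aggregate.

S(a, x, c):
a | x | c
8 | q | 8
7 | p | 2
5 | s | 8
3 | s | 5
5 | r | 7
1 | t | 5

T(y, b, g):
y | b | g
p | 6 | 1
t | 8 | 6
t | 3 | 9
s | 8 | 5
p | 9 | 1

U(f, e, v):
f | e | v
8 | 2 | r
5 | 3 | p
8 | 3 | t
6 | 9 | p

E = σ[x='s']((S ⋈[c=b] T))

σ filters on x, owned by the left side.
E' = (σ[x='s'](S) ⋈[c=b] T)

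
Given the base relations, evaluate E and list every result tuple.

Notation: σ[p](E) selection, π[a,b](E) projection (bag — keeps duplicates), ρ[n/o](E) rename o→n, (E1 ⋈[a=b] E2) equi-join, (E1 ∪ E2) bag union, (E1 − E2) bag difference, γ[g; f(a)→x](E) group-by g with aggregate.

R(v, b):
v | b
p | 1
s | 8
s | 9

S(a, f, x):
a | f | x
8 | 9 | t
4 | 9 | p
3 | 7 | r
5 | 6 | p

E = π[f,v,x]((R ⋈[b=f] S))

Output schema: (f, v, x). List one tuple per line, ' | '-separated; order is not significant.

Subexpression sizes:
  R → 3
  S → 4
  (R ⋈[b=f] S) → 2
  π[f,v,x]((R ⋈[b=f] S)) → 2

== RESULT ==
f | v | x
9 | s | p
9 | s | t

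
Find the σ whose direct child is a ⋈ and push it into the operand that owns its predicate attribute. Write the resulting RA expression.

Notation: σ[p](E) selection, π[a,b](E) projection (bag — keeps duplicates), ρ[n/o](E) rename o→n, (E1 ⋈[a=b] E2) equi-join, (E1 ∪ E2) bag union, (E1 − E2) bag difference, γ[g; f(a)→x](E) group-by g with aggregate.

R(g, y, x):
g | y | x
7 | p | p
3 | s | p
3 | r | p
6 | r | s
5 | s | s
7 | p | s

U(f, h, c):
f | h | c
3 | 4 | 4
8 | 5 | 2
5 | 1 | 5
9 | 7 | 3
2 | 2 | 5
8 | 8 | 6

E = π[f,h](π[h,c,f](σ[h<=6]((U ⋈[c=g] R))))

σ filters on h, owned by the left side.
E' = π[f,h](π[h,c,f]((σ[h<=6](U) ⋈[c=g] R)))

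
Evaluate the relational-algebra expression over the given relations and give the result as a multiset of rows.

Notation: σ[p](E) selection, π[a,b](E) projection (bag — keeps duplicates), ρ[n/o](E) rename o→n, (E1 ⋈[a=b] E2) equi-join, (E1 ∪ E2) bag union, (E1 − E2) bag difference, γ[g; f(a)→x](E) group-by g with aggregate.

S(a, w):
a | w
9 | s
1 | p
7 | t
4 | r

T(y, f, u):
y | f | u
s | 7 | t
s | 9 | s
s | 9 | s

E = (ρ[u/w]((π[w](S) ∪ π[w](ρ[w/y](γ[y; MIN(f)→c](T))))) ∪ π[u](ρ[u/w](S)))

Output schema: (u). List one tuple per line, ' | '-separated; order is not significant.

Stepwise |·|:
  S → 4
  π[w](S) → 4
  T → 3
  γ[y; MIN(f)→c](T) → 1
  ρ[w/y](γ[y; MIN(f)→c](T)) → 1
  π[w](ρ[w/y](γ[y; MIN(f)→c](T))) → 1
  (π[w](S) ∪ π[w](ρ[w/y](γ[y; MIN(f)→c](T)))) → 5
  ρ[u/w]((π[w](S) ∪ π[w](ρ[w/y](γ[y; MIN(f)→c](T))))) → 5
  S → 4
  ρ[u/w](S) → 4
  π[u](ρ[u/w](S)) → 4
  (ρ[u/w]((π[w](S) ∪ π[w](ρ[w/y](γ[y; MIN(f)→c](T))))) ∪ π[u](ρ[u/w](S))) → 9

== RESULT ==
u
p
p
r
r
s
s
s
t
t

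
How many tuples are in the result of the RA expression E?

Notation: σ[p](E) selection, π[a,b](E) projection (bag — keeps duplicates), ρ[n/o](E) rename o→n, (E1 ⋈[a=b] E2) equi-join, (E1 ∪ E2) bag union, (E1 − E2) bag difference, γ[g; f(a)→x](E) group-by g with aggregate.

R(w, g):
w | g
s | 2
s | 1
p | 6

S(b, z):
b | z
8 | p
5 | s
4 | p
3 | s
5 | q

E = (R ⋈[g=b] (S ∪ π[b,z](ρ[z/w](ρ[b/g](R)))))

Row counts bottom-up:
  R → 3
  S → 5
  R → 3
  ρ[b/g](R) → 3
  ρ[z/w](ρ[b/g](R)) → 3
  π[b,z](ρ[z/w](ρ[b/g](R))) → 3
  (S ∪ π[b,z](ρ[z/w](ρ[b/g](R)))) → 8
  (R ⋈[g=b] (S ∪ π[b,z](ρ[z/w](ρ[b/g](R))))) → 3

|E| = 3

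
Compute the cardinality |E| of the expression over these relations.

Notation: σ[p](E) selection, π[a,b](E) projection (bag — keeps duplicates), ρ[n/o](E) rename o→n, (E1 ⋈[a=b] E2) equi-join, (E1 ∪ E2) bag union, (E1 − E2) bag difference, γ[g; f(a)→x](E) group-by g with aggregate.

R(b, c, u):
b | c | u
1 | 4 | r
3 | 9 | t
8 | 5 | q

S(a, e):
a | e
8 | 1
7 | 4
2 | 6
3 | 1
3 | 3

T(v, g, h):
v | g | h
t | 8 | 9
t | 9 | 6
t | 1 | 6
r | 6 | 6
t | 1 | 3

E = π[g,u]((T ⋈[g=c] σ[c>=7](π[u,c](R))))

Subexpression sizes:
  T → 5
  R → 3
  π[u,c](R) → 3
  σ[c>=7](π[u,c](R)) → 1
  (T ⋈[g=c] σ[c>=7](π[u,c](R))) → 1
  π[g,u]((T ⋈[g=c] σ[c>=7](π[u,c](R)))) → 1

|E| = 1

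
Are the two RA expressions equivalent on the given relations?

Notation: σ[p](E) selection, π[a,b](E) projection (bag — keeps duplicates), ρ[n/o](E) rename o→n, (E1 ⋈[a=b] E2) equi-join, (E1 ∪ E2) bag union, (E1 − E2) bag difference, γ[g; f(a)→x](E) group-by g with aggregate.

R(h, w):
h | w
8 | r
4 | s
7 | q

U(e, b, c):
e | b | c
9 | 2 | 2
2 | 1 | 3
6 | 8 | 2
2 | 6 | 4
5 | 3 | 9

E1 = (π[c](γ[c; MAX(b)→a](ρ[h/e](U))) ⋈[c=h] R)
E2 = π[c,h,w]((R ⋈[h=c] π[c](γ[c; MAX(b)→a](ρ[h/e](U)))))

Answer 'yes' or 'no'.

E1 per-node cardinality:
  U → 5
  ρ[h/e](U) → 5
  γ[c; MAX(b)→a](ρ[h/e](U)) → 4
  π[c](γ[c; MAX(b)→a](ρ[h/e](U))) → 4
  R → 3
  (π[c](γ[c; MAX(b)→a](ρ[h/e](U))) ⋈[c=h] R) → 1
E2 per-node cardinality:
  R → 3
  U → 5
  ρ[h/e](U) → 5
  γ[c; MAX(b)→a](ρ[h/e](U)) → 4
  π[c](γ[c; MAX(b)→a](ρ[h/e](U))) → 4
  (R ⋈[h=c] π[c](γ[c; MAX(b)→a](ρ[h/e](U)))) → 1
  π[c,h,w]((R ⋈[h=c] π[c](γ[c; MAX(b)→a](ρ[h/e](U))))) → 1

E1 and E2 produce the same multiset:
c | h | w
4 | 4 | s

yes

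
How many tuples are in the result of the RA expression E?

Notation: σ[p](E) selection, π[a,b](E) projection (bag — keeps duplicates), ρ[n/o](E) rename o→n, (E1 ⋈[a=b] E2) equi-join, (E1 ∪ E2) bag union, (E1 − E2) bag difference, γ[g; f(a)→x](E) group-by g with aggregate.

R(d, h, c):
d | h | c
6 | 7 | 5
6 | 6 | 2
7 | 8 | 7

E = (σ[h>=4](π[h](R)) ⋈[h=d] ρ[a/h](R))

Stepwise |·|:
  R → 3
  π[h](R) → 3
  σ[h>=4](π[h](R)) → 3
  R → 3
  ρ[a/h](R) → 3
  (σ[h>=4](π[h](R)) ⋈[h=d] ρ[a/h](R)) → 3

|E| = 3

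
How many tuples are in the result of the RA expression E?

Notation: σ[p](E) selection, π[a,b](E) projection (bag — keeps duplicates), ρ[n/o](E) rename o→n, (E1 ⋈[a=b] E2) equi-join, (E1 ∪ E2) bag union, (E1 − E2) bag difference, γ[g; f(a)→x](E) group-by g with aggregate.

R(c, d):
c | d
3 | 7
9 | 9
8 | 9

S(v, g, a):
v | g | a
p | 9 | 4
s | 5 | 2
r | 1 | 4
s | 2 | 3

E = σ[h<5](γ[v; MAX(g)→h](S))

Subexpression sizes:
  S → 4
  γ[v; MAX(g)→h](S) → 3
  σ[h<5](γ[v; MAX(g)→h](S)) → 1

|E| = 1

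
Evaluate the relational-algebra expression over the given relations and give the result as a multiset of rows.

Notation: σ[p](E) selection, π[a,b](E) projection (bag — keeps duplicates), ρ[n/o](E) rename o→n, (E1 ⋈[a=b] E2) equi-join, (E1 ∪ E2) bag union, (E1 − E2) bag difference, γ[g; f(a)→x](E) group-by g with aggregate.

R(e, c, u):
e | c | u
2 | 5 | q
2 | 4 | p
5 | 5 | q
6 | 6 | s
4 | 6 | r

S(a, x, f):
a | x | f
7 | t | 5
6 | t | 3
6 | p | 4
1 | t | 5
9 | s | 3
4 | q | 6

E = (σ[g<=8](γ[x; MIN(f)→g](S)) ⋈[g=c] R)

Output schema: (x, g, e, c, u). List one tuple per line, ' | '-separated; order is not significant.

Stepwise |·|:
  S → 6
  γ[x; MIN(f)→g](S) → 4
  σ[g<=8](γ[x; MIN(f)→g](S)) → 4
  R → 5
  (σ[g<=8](γ[x; MIN(f)→g](S)) ⋈[g=c] R) → 3

== RESULT ==
x | g | e | c | u
p | 4 | 2 | 4 | p
q | 6 | 4 | 6 | r
q | 6 | 6 | 6 | s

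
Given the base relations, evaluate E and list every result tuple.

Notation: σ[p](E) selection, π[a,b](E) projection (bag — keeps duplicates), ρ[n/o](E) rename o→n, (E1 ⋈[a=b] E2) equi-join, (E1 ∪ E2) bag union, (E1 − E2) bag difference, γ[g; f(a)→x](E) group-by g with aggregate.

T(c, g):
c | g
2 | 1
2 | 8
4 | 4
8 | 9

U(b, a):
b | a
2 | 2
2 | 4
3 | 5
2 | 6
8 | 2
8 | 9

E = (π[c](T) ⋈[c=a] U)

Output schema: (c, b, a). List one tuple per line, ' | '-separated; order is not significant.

Per-node cardinality:
  T → 4
  π[c](T) → 4
  U → 6
  (π[c](T) ⋈[c=a] U) → 5

== RESULT ==
c | b | a
2 | 2 | 2
2 | 2 | 2
2 | 8 | 2
2 | 8 | 2
4 | 2 | 4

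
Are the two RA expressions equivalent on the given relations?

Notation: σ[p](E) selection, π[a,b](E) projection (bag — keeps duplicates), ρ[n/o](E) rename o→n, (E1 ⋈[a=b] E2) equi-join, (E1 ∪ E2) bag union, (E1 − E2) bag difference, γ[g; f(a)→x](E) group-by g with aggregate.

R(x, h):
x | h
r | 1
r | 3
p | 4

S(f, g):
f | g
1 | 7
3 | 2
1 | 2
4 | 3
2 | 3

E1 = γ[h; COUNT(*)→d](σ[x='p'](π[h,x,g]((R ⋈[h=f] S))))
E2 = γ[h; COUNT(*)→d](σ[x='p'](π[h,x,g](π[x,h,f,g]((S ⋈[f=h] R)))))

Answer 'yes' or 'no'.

E1 subexpression sizes:
  R → 3
  S → 5
  (R ⋈[h=f] S) → 4
  π[h,x,g]((R ⋈[h=f] S)) → 4
  σ[x='p'](π[h,x,g]((R ⋈[h=f] S))) → 1
  γ[h; COUNT(*)→d](σ[x='p'](π[h,x,g]((R ⋈[h=f] S)))) → 1
E2 subexpression sizes:
  S → 5
  R → 3
  (S ⋈[f=h] R) → 4
  π[x,h,f,g]((S ⋈[f=h] R)) → 4
  π[h,x,g](π[x,h,f,g]((S ⋈[f=h] R))) → 4
  σ[x='p'](π[h,x,g](π[x,h,f,g]((S ⋈[f=h] R)))) → 1
  γ[h; COUNT(*)→d](σ[x='p'](π[h,x,g](π[x,h,f,g]((S ⋈[f=h] R))))) → 1

E1 and E2 produce the same multiset:
h | d
4 | 1

yes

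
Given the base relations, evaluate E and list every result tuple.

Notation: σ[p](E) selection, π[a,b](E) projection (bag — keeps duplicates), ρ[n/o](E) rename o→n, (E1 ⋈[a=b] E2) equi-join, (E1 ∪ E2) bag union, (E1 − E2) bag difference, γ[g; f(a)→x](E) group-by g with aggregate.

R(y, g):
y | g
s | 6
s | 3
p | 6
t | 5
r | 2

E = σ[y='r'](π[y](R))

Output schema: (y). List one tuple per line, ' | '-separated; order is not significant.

Row counts bottom-up:
  R → 5
  π[y](R) → 5
  σ[y='r'](π[y](R)) → 1

== RESULT ==
y
r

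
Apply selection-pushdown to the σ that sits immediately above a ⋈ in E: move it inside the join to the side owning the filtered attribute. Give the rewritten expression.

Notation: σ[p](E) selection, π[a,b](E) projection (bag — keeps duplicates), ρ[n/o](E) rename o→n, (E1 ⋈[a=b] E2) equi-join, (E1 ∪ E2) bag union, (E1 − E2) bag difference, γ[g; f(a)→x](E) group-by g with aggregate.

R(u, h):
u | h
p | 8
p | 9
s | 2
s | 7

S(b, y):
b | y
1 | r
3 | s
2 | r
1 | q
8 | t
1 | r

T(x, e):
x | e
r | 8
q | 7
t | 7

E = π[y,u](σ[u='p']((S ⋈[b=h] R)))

σ filters on u, owned by the right side.
E' = π[y,u]((S ⋈[b=h] σ[u='p'](R)))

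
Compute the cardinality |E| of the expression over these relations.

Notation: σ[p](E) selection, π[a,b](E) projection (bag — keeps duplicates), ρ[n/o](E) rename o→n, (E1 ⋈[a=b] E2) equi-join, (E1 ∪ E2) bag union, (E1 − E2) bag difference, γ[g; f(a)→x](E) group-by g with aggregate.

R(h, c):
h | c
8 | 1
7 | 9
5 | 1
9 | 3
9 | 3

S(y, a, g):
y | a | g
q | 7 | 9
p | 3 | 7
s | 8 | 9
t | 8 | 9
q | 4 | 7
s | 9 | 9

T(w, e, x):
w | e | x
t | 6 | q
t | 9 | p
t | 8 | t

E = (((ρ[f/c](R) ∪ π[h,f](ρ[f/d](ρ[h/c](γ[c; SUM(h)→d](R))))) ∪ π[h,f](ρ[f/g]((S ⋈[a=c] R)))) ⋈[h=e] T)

Row counts bottom-up:
  R → 5
  ρ[f/c](R) → 5
  R → 5
  γ[c; SUM(h)→d](R) → 3
  ρ[h/c](γ[c; SUM(h)→d](R)) → 3
  ρ[f/d](ρ[h/c](γ[c; SUM(h)→d](R))) → 3
  π[h,f](ρ[f/d](ρ[h/c](γ[c; SUM(h)→d](R)))) → 3
  (ρ[f/c](R) ∪ π[h,f](ρ[f/d](ρ[h/c](γ[c; SUM(h)→d](R))))) → 8
  S → 6
  R → 5
  (S ⋈[a=c] R) → 3
  ρ[f/g]((S ⋈[a=c] R)) → 3
  π[h,f](ρ[f/g]((S ⋈[a=c] R))) → 3
  ((ρ[f/c](R) ∪ π[h,f](ρ[f/d](ρ[h/c](γ[c; SUM(h)→d](R))))) ∪ π[h,f](ρ[f/g]((S ⋈[a=c] R)))) → 11
  T → 3
  (((ρ[f/c](R) ∪ π[h,f](ρ[f/d](ρ[h/c](γ[c; SUM(h)→d](R))))) ∪ π[h,f](ρ[f/g]((S ⋈[a=c] R)))) ⋈[h=e] T) → 6

|E| = 6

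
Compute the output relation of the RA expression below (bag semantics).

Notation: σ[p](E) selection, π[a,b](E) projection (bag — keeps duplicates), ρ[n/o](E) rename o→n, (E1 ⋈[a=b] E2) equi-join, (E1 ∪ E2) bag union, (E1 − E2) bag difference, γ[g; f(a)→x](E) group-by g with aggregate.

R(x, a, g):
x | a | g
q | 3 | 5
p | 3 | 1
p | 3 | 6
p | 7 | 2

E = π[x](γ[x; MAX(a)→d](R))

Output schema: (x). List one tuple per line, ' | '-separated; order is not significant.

Stepwise |·|:
  R → 4
  γ[x; MAX(a)→d](R) → 2
  π[x](γ[x; MAX(a)→d](R)) → 2

== RESULT ==
x
p
q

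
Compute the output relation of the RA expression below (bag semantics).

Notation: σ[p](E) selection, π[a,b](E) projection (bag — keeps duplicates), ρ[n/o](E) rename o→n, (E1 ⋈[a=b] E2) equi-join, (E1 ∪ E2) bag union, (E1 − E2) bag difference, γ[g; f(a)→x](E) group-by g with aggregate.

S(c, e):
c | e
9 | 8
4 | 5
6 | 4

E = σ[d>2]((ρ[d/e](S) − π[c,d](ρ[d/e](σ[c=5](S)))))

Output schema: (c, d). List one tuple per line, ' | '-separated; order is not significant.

Per-node cardinality:
  S → 3
  ρ[d/e](S) → 3
  S → 3
  σ[c=5](S) → 0
  ρ[d/e](σ[c=5](S)) → 0
  π[c,d](ρ[d/e](σ[c=5](S))) → 0
  (ρ[d/e](S) − π[c,d](ρ[d/e](σ[c=5](S)))) → 3
  σ[d>2]((ρ[d/e](S) − π[c,d](ρ[d/e](σ[c=5](S))))) → 3

== RESULT ==
c | d
4 | 5
6 | 4
9 | 8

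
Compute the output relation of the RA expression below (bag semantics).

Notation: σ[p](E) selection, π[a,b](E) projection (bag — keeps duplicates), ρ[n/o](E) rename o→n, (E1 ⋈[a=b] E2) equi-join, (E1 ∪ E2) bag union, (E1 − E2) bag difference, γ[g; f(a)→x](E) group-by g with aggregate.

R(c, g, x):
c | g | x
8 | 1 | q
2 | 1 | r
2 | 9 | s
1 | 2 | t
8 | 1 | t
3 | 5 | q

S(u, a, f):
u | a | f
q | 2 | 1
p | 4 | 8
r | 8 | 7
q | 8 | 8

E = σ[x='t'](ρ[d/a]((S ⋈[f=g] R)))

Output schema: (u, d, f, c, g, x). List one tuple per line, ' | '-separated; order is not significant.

Stepwise |·|:
  S → 4
  R → 6
  (S ⋈[f=g] R) → 3
  ρ[d/a]((S ⋈[f=g] R)) → 3
  σ[x='t'](ρ[d/a]((S ⋈[f=g] R))) → 1

== RESULT ==
u | d | f | c | g | x
q | 2 | 1 | 8 | 1 | t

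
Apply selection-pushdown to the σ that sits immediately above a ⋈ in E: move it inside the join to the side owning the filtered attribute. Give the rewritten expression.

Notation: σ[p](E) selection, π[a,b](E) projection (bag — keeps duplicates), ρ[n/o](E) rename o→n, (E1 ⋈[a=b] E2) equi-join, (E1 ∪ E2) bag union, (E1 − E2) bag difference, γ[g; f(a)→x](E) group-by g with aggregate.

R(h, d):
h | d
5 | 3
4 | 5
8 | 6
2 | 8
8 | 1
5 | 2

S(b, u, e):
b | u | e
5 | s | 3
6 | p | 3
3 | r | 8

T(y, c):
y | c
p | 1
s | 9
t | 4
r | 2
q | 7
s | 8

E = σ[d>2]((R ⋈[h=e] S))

σ filters on d, owned by the left side.
E' = (σ[d>2](R) ⋈[h=e] S)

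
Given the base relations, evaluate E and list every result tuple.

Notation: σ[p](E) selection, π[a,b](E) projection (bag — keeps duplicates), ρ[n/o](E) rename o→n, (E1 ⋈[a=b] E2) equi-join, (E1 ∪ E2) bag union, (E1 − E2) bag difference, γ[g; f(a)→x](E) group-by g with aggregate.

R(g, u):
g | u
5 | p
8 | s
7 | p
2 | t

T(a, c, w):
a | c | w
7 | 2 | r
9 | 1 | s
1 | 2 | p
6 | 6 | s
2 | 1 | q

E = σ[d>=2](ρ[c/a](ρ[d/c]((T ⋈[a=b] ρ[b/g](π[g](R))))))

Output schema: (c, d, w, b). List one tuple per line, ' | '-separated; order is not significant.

Row counts bottom-up:
  T → 5
  R → 4
  π[g](R) → 4
  ρ[b/g](π[g](R)) → 4
  (T ⋈[a=b] ρ[b/g](π[g](R))) → 2
  ρ[d/c]((T ⋈[a=b] ρ[b/g](π[g](R)))) → 2
  ρ[c/a](ρ[d/c]((T ⋈[a=b] ρ[b/g](π[g](R))))) → 2
  σ[d>=2](ρ[c/a](ρ[d/c]((T ⋈[a=b] ρ[b/g](π[g](R)))))) → 1

== RESULT ==
c | d | w | b
7 | 2 | r | 7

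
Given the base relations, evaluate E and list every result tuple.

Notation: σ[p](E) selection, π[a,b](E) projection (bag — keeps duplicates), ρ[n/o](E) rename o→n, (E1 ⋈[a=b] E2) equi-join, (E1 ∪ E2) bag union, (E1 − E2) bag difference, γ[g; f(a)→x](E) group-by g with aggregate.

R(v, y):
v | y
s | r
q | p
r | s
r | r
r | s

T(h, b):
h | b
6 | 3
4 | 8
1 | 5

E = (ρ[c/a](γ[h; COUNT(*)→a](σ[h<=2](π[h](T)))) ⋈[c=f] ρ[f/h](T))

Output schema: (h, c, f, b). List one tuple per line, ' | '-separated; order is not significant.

Row counts bottom-up:
  T → 3
  π[h](T) → 3
  σ[h<=2](π[h](T)) → 1
  γ[h; COUNT(*)→a](σ[h<=2](π[h](T))) → 1
  ρ[c/a](γ[h; COUNT(*)→a](σ[h<=2](π[h](T)))) → 1
  T → 3
  ρ[f/h](T) → 3
  (ρ[c/a](γ[h; COUNT(*)→a](σ[h<=2](π[h](T)))) ⋈[c=f] ρ[f/h](T)) → 1

== RESULT ==
h | c | f | b
1 | 1 | 1 | 5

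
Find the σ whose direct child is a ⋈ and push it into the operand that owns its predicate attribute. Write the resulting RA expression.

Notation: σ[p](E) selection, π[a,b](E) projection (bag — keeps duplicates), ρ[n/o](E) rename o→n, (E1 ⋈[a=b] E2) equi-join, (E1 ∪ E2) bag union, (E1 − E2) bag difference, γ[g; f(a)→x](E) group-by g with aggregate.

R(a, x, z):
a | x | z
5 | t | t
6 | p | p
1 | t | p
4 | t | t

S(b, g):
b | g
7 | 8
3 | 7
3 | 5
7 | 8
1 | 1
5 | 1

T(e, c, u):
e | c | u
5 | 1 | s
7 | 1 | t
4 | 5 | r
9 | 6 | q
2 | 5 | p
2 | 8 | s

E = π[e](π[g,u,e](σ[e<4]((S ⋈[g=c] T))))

σ filters on e, owned by the right side.
E' = π[e](π[g,u,e]((S ⋈[g=c] σ[e<4](T))))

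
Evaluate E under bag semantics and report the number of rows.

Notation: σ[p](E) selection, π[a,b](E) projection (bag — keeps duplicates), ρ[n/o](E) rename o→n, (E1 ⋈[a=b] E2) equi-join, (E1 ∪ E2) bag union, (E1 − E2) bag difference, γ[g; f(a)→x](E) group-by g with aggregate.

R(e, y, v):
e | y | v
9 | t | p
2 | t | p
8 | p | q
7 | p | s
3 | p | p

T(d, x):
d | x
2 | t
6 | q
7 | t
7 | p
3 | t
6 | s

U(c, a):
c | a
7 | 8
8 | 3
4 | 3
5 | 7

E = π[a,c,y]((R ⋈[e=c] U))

Per-node cardinality:
  R → 5
  U → 4
  (R ⋈[e=c] U) → 2
  π[a,c,y]((R ⋈[e=c] U)) → 2

|E| = 2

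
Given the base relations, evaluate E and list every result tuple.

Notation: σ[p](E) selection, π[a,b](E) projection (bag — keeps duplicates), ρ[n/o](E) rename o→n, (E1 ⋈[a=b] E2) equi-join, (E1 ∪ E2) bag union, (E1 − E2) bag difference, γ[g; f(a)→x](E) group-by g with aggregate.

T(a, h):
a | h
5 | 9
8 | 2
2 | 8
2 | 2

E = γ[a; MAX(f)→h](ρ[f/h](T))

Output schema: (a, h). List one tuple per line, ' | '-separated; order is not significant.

Subexpression sizes:
  T → 4
  ρ[f/h](T) → 4
  γ[a; MAX(f)→h](ρ[f/h](T)) → 3

== RESULT ==
a | h
2 | 8
5 | 9
8 | 2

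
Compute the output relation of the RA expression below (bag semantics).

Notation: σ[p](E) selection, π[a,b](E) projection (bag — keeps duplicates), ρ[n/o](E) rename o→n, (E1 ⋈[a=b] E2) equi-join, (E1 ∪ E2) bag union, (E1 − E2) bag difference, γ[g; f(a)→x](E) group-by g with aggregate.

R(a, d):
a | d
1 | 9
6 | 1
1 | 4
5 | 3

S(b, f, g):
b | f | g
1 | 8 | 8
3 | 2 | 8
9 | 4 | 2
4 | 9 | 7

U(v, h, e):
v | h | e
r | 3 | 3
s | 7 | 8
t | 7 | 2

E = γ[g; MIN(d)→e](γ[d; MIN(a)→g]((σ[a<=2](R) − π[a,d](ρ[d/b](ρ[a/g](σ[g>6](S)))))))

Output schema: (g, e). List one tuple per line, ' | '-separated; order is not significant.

Row counts bottom-up:
  R → 4
  σ[a<=2](R) → 2
  S → 4
  σ[g>6](S) → 3
  ρ[a/g](σ[g>6](S)) → 3
  ρ[d/b](ρ[a/g](σ[g>6](S))) → 3
  π[a,d](ρ[d/b](ρ[a/g](σ[g>6](S)))) → 3
  (σ[a<=2](R) − π[a,d](ρ[d/b](ρ[a/g](σ[g>6](S))))) → 2
  γ[d; MIN(a)→g]((σ[a<=2](R) − π[a,d](ρ[d/b](ρ[a/g](σ[g>6](S)))))) → 2
  γ[g; MIN(d)→e](γ[d; MIN(a)→g]((σ[a<=2](R) − π[a,d](ρ[d/b](ρ[a/g](σ[g>6](S))))))) → 1

== RESULT ==
g | e
1 | 4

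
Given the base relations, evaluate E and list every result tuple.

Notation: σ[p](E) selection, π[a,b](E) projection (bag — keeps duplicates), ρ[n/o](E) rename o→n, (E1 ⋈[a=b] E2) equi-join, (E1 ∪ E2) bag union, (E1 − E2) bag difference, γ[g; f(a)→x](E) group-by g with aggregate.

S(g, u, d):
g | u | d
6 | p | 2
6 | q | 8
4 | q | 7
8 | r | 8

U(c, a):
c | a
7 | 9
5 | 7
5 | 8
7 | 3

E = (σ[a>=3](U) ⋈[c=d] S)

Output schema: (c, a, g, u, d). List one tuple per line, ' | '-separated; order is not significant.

Per-node cardinality:
  U → 4
  σ[a>=3](U) → 4
  S → 4
  (σ[a>=3](U) ⋈[c=d] S) → 2

== RESULT ==
c | a | g | u | d
7 | 3 | 4 | q | 7
7 | 9 | 4 | q | 7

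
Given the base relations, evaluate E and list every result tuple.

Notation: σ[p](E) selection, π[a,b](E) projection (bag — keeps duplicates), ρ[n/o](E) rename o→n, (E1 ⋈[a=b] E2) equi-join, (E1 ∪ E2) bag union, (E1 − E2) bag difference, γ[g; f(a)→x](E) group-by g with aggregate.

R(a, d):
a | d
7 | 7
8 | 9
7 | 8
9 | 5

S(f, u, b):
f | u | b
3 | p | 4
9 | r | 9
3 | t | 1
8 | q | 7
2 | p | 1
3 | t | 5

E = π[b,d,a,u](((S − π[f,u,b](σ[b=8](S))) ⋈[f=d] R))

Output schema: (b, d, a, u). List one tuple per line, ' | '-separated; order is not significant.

Row counts bottom-up:
  S → 6
  S → 6
  σ[b=8](S) → 0
  π[f,u,b](σ[b=8](S)) → 0
  (S − π[f,u,b](σ[b=8](S))) → 6
  R → 4
  ((S − π[f,u,b](σ[b=8](S))) ⋈[f=d] R) → 2
  π[b,d,a,u](((S − π[f,u,b](σ[b=8](S))) ⋈[f=d] R)) → 2

== RESULT ==
b | d | a | u
7 | 8 | 7 | q
9 | 9 | 8 | r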